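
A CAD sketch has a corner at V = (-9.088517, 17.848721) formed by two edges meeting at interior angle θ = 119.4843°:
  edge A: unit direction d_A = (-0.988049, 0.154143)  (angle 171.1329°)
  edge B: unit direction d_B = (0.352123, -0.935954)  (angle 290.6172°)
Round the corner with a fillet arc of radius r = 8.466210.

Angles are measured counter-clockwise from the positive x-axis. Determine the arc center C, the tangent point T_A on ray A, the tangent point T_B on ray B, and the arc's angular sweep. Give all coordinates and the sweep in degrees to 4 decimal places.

bisector direction at 230.8751° = (-0.631014,-0.775772)
center distance |VC| = r/sin(θ/2) = 8.466210/sin(59.7422°) = 9.801503
C = V + |VC|·bis = (-15.2734,10.2450)
T_A = V + ((C−V)·d_A)·d_A = V + 4.9389·d_A = (-13.9684,18.6100)
T_B = V + ((C−V)·d_B)·d_B = V + 4.9389·d_B = (-7.3494,13.2261)
sweep = 180° − θ = 60.5157°

center=(-15.2734,10.2450) T_A=(-13.9684,18.6100) T_B=(-7.3494,13.2261) sweep=60.5157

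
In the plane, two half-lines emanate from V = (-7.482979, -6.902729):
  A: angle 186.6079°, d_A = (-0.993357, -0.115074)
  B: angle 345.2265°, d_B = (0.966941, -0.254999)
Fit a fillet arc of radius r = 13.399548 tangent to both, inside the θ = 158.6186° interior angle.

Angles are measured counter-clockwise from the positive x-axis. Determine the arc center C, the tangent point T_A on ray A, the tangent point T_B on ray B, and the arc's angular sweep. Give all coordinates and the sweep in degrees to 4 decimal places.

bisector direction at 265.9172° = (-0.071198,-0.997462)
center distance |VC| = r/sin(θ/2) = 13.399548/sin(79.3093°) = 13.636233
C = V + |VC|·bis = (-8.4539,-20.5044)
T_A = V + ((C−V)·d_A)·d_A = V + 2.5296·d_A = (-9.9958,-7.1938)
T_B = V + ((C−V)·d_B)·d_B = V + 2.5296·d_B = (-5.0370,-7.5478)
sweep = 180° − θ = 21.3814°

center=(-8.4539,-20.5044) T_A=(-9.9958,-7.1938) T_B=(-5.0370,-7.5478) sweep=21.3814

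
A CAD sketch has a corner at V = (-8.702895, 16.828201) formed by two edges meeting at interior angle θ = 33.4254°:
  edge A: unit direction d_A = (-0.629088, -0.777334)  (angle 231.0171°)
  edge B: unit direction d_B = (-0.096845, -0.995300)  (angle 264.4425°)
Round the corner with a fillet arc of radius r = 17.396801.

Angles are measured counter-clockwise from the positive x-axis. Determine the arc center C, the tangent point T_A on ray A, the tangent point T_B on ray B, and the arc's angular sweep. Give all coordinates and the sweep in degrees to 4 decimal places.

center=(-31.6291,-39.1546) T_A=(-45.1522,-28.2104) T_B=(-14.3141,-40.8393) sweep=146.5746

bisector direction at 247.7298° = (-0.378975,-0.925407)
center distance |VC| = r/sin(θ/2) = 17.396801/sin(16.7127°) = 60.495289
C = V + |VC|·bis = (-31.6291,-39.1546)
T_A = V + ((C−V)·d_A)·d_A = V + 57.9399·d_A = (-45.1522,-28.2104)
T_B = V + ((C−V)·d_B)·d_B = V + 57.9399·d_B = (-14.3141,-40.8393)
sweep = 180° − θ = 146.5746°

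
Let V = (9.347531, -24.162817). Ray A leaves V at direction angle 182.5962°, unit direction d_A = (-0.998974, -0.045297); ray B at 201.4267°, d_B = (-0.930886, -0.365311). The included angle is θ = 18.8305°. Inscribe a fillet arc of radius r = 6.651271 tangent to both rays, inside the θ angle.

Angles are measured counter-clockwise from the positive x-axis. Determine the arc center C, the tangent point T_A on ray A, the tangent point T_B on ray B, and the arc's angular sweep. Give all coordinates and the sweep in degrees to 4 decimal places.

center=(-30.4208,-32.6241) T_A=(-30.7221,-25.9797) T_B=(-27.9910,-38.8157) sweep=161.1695

bisector direction at 192.0114° = (-0.978106,-0.208107)
center distance |VC| = r/sin(θ/2) = 6.651271/sin(9.4153°) = 40.658538
C = V + |VC|·bis = (-30.4208,-32.6241)
T_A = V + ((C−V)·d_A)·d_A = V + 40.1108·d_A = (-30.7221,-25.9797)
T_B = V + ((C−V)·d_B)·d_B = V + 40.1108·d_B = (-27.9910,-38.8157)
sweep = 180° − θ = 161.1695°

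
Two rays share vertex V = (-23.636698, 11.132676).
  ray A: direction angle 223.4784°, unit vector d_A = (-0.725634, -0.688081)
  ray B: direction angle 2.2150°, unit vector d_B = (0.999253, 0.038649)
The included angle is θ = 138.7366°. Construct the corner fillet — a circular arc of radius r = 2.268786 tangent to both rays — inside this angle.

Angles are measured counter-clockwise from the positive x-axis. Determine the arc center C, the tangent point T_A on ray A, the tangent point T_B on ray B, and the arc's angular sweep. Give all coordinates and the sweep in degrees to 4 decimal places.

bisector direction at 292.8467° = (0.388267,-0.921547)
center distance |VC| = r/sin(θ/2) = 2.268786/sin(69.3683°) = 2.424267
C = V + |VC|·bis = (-22.6954,8.8986)
T_A = V + ((C−V)·d_A)·d_A = V + 0.8542·d_A = (-24.2565,10.5449)
T_B = V + ((C−V)·d_B)·d_B = V + 0.8542·d_B = (-22.7831,11.1657)
sweep = 180° − θ = 41.2634°

center=(-22.6954,8.8986) T_A=(-24.2565,10.5449) T_B=(-22.7831,11.1657) sweep=41.2634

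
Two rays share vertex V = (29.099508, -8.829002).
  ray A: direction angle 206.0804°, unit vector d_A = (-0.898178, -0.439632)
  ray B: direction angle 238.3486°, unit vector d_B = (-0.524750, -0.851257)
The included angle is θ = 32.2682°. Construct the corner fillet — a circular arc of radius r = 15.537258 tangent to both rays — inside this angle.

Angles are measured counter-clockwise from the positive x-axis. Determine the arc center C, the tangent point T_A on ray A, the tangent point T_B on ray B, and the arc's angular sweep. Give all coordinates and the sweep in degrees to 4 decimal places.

bisector direction at 222.2145° = (-0.740635,-0.671908)
center distance |VC| = r/sin(θ/2) = 15.537258/sin(16.1341°) = 55.912261
C = V + |VC|·bis = (-12.3110,-46.3969)
T_A = V + ((C−V)·d_A)·d_A = V + 53.7101·d_A = (-19.1417,-32.4417)
T_B = V + ((C−V)·d_B)·d_B = V + 53.7101·d_B = (0.9151,-54.5501)
sweep = 180° − θ = 147.7318°

center=(-12.3110,-46.3969) T_A=(-19.1417,-32.4417) T_B=(0.9151,-54.5501) sweep=147.7318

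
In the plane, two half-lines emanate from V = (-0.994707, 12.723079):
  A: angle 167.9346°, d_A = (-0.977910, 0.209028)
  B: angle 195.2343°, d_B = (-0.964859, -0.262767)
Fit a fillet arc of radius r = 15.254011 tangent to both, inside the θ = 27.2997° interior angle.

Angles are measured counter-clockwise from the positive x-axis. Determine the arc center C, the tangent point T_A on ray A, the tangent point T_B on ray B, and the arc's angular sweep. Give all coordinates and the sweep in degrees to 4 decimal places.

bisector direction at 181.5845° = (-0.999618,-0.027650)
center distance |VC| = r/sin(θ/2) = 15.254011/sin(13.6499°) = 64.639015
C = V + |VC|·bis = (-65.6090,10.9358)
T_A = V + ((C−V)·d_A)·d_A = V + 62.8134·d_A = (-62.4205,25.8528)
T_B = V + ((C−V)·d_B)·d_B = V + 62.8134·d_B = (-61.6008,-3.7822)
sweep = 180° − θ = 152.7003°

center=(-65.6090,10.9358) T_A=(-62.4205,25.8528) T_B=(-61.6008,-3.7822) sweep=152.7003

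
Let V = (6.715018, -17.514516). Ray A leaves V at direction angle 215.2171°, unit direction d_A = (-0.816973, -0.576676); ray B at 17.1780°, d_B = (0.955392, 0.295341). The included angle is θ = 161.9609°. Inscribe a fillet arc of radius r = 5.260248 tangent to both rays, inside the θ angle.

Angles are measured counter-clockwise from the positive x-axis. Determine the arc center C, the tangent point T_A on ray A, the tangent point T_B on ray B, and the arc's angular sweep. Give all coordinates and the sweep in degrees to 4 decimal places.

center=(9.0663,-22.2935) T_A=(6.0329,-17.9960) T_B=(7.5128,-17.2679) sweep=18.0391

bisector direction at 296.1975° = (0.441467,-0.897277)
center distance |VC| = r/sin(θ/2) = 5.260248/sin(80.9805°) = 5.326106
C = V + |VC|·bis = (9.0663,-22.2935)
T_A = V + ((C−V)·d_A)·d_A = V + 0.8350·d_A = (6.0329,-17.9960)
T_B = V + ((C−V)·d_B)·d_B = V + 0.8350·d_B = (7.5128,-17.2679)
sweep = 180° − θ = 18.0391°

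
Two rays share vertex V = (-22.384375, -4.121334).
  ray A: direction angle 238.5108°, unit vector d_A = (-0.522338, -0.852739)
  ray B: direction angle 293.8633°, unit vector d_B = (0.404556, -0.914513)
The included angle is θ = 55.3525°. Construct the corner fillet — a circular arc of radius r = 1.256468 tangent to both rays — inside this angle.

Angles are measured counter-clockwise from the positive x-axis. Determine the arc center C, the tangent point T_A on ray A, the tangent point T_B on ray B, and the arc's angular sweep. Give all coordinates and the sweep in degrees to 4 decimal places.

bisector direction at 266.1870° = (-0.066499,-0.997786)
center distance |VC| = r/sin(θ/2) = 1.256468/sin(27.6762°) = 2.705136
C = V + |VC|·bis = (-22.5643,-6.8205)
T_A = V + ((C−V)·d_A)·d_A = V + 2.3956·d_A = (-23.6357,-6.1642)
T_B = V + ((C−V)·d_B)·d_B = V + 2.3956·d_B = (-21.4152,-6.3122)
sweep = 180° − θ = 124.6475°

center=(-22.5643,-6.8205) T_A=(-23.6357,-6.1642) T_B=(-21.4152,-6.3122) sweep=124.6475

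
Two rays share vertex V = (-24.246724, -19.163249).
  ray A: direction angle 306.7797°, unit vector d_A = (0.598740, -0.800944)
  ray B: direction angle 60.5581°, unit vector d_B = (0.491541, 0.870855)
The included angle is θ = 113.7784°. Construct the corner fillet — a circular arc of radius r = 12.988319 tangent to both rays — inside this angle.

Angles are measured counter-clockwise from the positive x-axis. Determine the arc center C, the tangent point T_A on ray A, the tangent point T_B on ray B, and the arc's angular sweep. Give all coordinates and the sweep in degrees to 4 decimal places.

center=(-8.7722,-18.1710) T_A=(-19.1751,-25.9476) T_B=(-20.0831,-11.7867) sweep=66.2216

bisector direction at 3.6689° = (0.997950,0.063991)
center distance |VC| = r/sin(θ/2) = 12.988319/sin(56.8892°) = 15.506297
C = V + |VC|·bis = (-8.7722,-18.1710)
T_A = V + ((C−V)·d_A)·d_A = V + 8.4705·d_A = (-19.1751,-25.9476)
T_B = V + ((C−V)·d_B)·d_B = V + 8.4705·d_B = (-20.0831,-11.7867)
sweep = 180° − θ = 66.2216°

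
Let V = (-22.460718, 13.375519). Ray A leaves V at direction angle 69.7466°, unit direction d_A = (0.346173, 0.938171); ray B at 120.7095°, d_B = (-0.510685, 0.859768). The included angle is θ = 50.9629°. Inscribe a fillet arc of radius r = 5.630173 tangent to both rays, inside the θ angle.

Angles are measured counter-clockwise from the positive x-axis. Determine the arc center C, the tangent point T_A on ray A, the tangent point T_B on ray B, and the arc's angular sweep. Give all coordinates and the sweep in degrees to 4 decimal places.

center=(-23.6532,26.4078) T_A=(-18.3711,24.4588) T_B=(-28.4938,23.5326) sweep=129.0371

bisector direction at 95.2281° = (-0.091120,0.995840)
center distance |VC| = r/sin(θ/2) = 5.630173/sin(25.4814°) = 13.086765
C = V + |VC|·bis = (-23.6532,26.4078)
T_A = V + ((C−V)·d_A)·d_A = V + 11.8137·d_A = (-18.3711,24.4588)
T_B = V + ((C−V)·d_B)·d_B = V + 11.8137·d_B = (-28.4938,23.5326)
sweep = 180° − θ = 129.0371°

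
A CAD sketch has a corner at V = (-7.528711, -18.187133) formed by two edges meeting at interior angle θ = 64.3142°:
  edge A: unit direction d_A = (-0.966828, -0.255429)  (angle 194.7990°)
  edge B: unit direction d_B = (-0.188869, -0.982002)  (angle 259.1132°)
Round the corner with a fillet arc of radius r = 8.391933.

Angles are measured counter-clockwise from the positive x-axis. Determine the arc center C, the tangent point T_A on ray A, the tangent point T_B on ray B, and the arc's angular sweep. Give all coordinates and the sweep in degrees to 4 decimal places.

center=(-18.2907,-29.7102) T_A=(-20.4342,-21.5967) T_B=(-10.0498,-31.2952) sweep=115.6858

bisector direction at 226.9561° = (-0.682559,-0.730831)
center distance |VC| = r/sin(θ/2) = 8.391933/sin(32.1571°) = 15.767122
C = V + |VC|·bis = (-18.2907,-29.7102)
T_A = V + ((C−V)·d_A)·d_A = V + 13.3483·d_A = (-20.4342,-21.5967)
T_B = V + ((C−V)·d_B)·d_B = V + 13.3483·d_B = (-10.0498,-31.2952)
sweep = 180° − θ = 115.6858°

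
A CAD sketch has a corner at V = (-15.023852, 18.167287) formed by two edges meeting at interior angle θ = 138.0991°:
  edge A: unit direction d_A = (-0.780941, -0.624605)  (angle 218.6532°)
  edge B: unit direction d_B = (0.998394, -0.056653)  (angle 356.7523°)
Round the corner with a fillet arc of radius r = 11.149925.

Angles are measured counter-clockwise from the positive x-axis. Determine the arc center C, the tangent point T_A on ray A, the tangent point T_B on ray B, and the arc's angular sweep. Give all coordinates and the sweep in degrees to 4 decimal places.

center=(-11.3934,6.7934) T_A=(-18.3577,15.5009) T_B=(-10.7617,17.9254) sweep=41.9009

bisector direction at 287.7027° = (0.304079,-0.952647)
center distance |VC| = r/sin(θ/2) = 11.149925/sin(69.0495°) = 11.939227
C = V + |VC|·bis = (-11.3934,6.7934)
T_A = V + ((C−V)·d_A)·d_A = V + 4.2690·d_A = (-18.3577,15.5009)
T_B = V + ((C−V)·d_B)·d_B = V + 4.2690·d_B = (-10.7617,17.9254)
sweep = 180° − θ = 41.9009°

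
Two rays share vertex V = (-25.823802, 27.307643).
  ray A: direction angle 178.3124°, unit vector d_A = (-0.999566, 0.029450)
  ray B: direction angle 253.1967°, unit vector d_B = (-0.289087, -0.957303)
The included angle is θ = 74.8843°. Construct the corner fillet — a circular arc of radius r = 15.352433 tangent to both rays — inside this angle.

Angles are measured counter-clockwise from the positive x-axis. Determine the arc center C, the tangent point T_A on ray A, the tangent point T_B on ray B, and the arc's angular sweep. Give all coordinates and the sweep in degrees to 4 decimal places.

center=(-46.3168,12.5523) T_A=(-45.8647,27.8981) T_B=(-31.6199,8.1141) sweep=105.1157

bisector direction at 215.7545° = (-0.811528,-0.584314)
center distance |VC| = r/sin(θ/2) = 15.352433/sin(37.4421°) = 25.252370
C = V + |VC|·bis = (-46.3168,12.5523)
T_A = V + ((C−V)·d_A)·d_A = V + 20.0496·d_A = (-45.8647,27.8981)
T_B = V + ((C−V)·d_B)·d_B = V + 20.0496·d_B = (-31.6199,8.1141)
sweep = 180° − θ = 105.1157°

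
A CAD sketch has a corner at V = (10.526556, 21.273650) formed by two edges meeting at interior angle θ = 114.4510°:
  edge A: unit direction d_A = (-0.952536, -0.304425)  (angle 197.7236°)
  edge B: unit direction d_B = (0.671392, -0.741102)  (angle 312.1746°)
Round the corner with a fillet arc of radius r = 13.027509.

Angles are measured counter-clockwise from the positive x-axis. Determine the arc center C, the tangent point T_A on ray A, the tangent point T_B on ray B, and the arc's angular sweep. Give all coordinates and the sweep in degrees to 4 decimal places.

bisector direction at 254.9491° = (-0.259677,-0.965696)
center distance |VC| = r/sin(θ/2) = 13.027509/sin(57.2255°) = 15.494043
C = V + |VC|·bis = (6.5031,6.3111)
T_A = V + ((C−V)·d_A)·d_A = V + 8.3875·d_A = (2.5372,18.7203)
T_B = V + ((C−V)·d_B)·d_B = V + 8.3875·d_B = (16.1578,15.0577)
sweep = 180° − θ = 65.5490°

center=(6.5031,6.3111) T_A=(2.5372,18.7203) T_B=(16.1578,15.0577) sweep=65.5490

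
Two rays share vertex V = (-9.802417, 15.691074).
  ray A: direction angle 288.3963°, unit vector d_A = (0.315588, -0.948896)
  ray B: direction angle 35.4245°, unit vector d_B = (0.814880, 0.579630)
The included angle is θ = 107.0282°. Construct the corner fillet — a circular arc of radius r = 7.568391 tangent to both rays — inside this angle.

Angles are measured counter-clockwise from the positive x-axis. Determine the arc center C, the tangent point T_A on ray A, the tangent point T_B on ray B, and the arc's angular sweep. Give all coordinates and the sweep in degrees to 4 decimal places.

center=(-0.8543,12.7682) T_A=(-8.0359,10.3797) T_B=(-5.2412,18.9355) sweep=72.9718

bisector direction at 341.9104° = (0.950572,-0.310504)
center distance |VC| = r/sin(θ/2) = 7.568391/sin(53.5141°) = 9.413384
C = V + |VC|·bis = (-0.8543,12.7682)
T_A = V + ((C−V)·d_A)·d_A = V + 5.5974·d_A = (-8.0359,10.3797)
T_B = V + ((C−V)·d_B)·d_B = V + 5.5974·d_B = (-5.2412,18.9355)
sweep = 180° − θ = 72.9718°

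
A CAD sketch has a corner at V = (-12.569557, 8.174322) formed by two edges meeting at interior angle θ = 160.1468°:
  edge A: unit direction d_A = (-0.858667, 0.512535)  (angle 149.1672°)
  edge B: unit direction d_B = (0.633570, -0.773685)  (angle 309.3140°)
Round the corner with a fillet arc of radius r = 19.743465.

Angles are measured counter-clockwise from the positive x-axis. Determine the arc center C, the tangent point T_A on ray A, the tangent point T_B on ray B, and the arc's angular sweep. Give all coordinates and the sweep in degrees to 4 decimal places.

center=(-25.6557,-7.0078) T_A=(-15.5364,9.9452) T_B=(-10.3804,5.5011) sweep=19.8532

bisector direction at 229.2406° = (-0.652884,-0.757458)
center distance |VC| = r/sin(θ/2) = 19.743465/sin(80.0734°) = 20.043529
C = V + |VC|·bis = (-25.6557,-7.0078)
T_A = V + ((C−V)·d_A)·d_A = V + 3.4552·d_A = (-15.5364,9.9452)
T_B = V + ((C−V)·d_B)·d_B = V + 3.4552·d_B = (-10.3804,5.5011)
sweep = 180° − θ = 19.8532°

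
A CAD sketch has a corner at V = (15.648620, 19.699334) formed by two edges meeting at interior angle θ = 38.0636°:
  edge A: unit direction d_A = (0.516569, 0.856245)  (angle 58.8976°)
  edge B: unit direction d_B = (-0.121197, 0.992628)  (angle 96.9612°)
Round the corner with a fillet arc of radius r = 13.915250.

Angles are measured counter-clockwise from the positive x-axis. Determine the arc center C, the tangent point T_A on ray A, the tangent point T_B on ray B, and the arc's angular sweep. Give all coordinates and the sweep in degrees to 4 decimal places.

bisector direction at 77.9294° = (0.209117,0.977891)
center distance |VC| = r/sin(θ/2) = 13.915250/sin(19.0318°) = 42.672658
C = V + |VC|·bis = (24.5722,61.4285)
T_A = V + ((C−V)·d_A)·d_A = V + 40.3401·d_A = (36.4871,54.2403)
T_B = V + ((C−V)·d_B)·d_B = V + 40.3401·d_B = (10.7595,59.7420)
sweep = 180° − θ = 141.9364°

center=(24.5722,61.4285) T_A=(36.4871,54.2403) T_B=(10.7595,59.7420) sweep=141.9364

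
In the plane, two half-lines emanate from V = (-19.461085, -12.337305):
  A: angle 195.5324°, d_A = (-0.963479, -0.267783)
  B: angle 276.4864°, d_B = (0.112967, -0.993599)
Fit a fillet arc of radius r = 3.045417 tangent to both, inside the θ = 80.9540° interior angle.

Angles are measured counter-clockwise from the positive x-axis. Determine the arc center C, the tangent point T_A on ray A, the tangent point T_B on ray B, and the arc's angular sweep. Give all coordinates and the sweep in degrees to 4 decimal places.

bisector direction at 236.0094° = (-0.559057,-0.829129)
center distance |VC| = r/sin(θ/2) = 3.045417/sin(40.4770°) = 4.691444
C = V + |VC|·bis = (-22.0839,-16.2271)
T_A = V + ((C−V)·d_A)·d_A = V + 3.5686·d_A = (-22.8994,-13.2929)
T_B = V + ((C−V)·d_B)·d_B = V + 3.5686·d_B = (-19.0579,-15.8831)
sweep = 180° − θ = 99.0460°

center=(-22.0839,-16.2271) T_A=(-22.8994,-13.2929) T_B=(-19.0579,-15.8831) sweep=99.0460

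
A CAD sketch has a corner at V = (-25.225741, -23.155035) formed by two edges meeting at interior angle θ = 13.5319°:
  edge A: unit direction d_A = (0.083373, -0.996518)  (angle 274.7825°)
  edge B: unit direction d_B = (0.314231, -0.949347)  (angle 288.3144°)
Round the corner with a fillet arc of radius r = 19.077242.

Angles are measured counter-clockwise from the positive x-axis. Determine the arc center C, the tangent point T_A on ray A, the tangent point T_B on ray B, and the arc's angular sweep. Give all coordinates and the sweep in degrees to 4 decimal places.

center=(7.1915,-181.8039) T_A=(-11.8193,-183.3945) T_B=(25.3024,-175.8093) sweep=166.4681

bisector direction at 281.5485° = (0.200196,-0.979756)
center distance |VC| = r/sin(θ/2) = 19.077242/sin(6.7660°) = 161.926998
C = V + |VC|·bis = (7.1915,-181.8039)
T_A = V + ((C−V)·d_A)·d_A = V + 160.7993·d_A = (-11.8193,-183.3945)
T_B = V + ((C−V)·d_B)·d_B = V + 160.7993·d_B = (25.3024,-175.8093)
sweep = 180° − θ = 166.4681°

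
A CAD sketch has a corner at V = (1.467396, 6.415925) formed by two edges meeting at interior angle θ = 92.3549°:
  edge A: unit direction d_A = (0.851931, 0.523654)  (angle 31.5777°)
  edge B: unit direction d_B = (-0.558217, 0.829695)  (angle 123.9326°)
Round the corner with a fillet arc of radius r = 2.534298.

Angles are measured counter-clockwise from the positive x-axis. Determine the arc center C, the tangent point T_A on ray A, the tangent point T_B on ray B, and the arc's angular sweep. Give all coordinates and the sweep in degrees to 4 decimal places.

center=(2.2124,9.8486) T_A=(3.5395,7.6896) T_B=(0.1097,8.4339) sweep=87.6451

bisector direction at 77.7552° = (0.212090,0.977250)
center distance |VC| = r/sin(θ/2) = 2.534298/sin(46.1775°) = 3.512600
C = V + |VC|·bis = (2.2124,9.8486)
T_A = V + ((C−V)·d_A)·d_A = V + 2.4322·d_A = (3.5395,7.6896)
T_B = V + ((C−V)·d_B)·d_B = V + 2.4322·d_B = (0.1097,8.4339)
sweep = 180° − θ = 87.6451°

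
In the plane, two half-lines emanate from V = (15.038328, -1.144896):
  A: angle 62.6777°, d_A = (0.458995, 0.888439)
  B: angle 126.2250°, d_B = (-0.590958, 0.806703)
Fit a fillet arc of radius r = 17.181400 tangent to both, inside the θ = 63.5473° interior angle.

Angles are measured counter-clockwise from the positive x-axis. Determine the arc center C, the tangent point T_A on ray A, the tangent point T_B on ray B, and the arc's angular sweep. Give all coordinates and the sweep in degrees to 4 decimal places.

center=(12.5059,31.3859) T_A=(27.7705,23.4997) T_B=(-1.3544,21.2324) sweep=116.4527

bisector direction at 94.4513° = (-0.077613,0.996984)
center distance |VC| = r/sin(θ/2) = 17.181400/sin(31.7736°) = 32.629218
C = V + |VC|·bis = (12.5059,31.3859)
T_A = V + ((C−V)·d_A)·d_A = V + 27.7392·d_A = (27.7705,23.4997)
T_B = V + ((C−V)·d_B)·d_B = V + 27.7392·d_B = (-1.3544,21.2324)
sweep = 180° − θ = 116.4527°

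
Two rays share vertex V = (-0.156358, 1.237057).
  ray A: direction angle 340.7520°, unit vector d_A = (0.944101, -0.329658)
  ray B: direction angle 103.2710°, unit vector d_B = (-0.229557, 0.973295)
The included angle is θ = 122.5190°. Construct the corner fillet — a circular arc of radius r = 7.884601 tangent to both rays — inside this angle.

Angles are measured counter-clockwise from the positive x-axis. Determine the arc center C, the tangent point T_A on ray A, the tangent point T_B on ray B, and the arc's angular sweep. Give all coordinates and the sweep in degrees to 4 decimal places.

bisector direction at 42.0115° = (0.743011,0.669280)
center distance |VC| = r/sin(θ/2) = 7.884601/sin(61.2595°) = 8.992407
C = V + |VC|·bis = (6.5251,7.2555)
T_A = V + ((C−V)·d_A)·d_A = V + 4.3239·d_A = (3.9259,-0.1884)
T_B = V + ((C−V)·d_B)·d_B = V + 4.3239·d_B = (-1.1489,5.4455)
sweep = 180° − θ = 57.4810°

center=(6.5251,7.2555) T_A=(3.9259,-0.1884) T_B=(-1.1489,5.4455) sweep=57.4810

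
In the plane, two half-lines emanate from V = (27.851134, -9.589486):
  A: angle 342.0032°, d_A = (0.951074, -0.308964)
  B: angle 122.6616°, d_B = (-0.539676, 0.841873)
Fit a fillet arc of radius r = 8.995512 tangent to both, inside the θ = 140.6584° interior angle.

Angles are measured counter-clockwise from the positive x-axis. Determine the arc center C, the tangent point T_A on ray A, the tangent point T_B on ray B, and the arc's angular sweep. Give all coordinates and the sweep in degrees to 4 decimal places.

bisector direction at 52.3324° = (0.611080,0.791569)
center distance |VC| = r/sin(θ/2) = 8.995512/sin(70.3292°) = 9.553004
C = V + |VC|·bis = (33.6888,-2.0276)
T_A = V + ((C−V)·d_A)·d_A = V + 3.2157·d_A = (30.9095,-10.5830)
T_B = V + ((C−V)·d_B)·d_B = V + 3.2157·d_B = (26.1157,-6.8823)
sweep = 180° − θ = 39.3416°

center=(33.6888,-2.0276) T_A=(30.9095,-10.5830) T_B=(26.1157,-6.8823) sweep=39.3416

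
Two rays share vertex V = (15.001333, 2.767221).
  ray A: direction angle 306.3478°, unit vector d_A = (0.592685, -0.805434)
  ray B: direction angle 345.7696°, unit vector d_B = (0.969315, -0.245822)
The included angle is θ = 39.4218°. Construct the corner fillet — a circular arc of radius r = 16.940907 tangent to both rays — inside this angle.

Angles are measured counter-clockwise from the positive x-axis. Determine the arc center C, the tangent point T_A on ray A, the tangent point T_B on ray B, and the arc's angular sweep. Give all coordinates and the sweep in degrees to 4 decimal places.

center=(56.6717,-25.2777) T_A=(43.0269,-35.3184) T_B=(60.8361,-8.8566) sweep=140.5782

bisector direction at 326.0587° = (0.829610,-0.558343)
center distance |VC| = r/sin(θ/2) = 16.940907/sin(19.7109°) = 50.228861
C = V + |VC|·bis = (56.6717,-25.2777)
T_A = V + ((C−V)·d_A)·d_A = V + 47.2858·d_A = (43.0269,-35.3184)
T_B = V + ((C−V)·d_B)·d_B = V + 47.2858·d_B = (60.8361,-8.8566)
sweep = 180° − θ = 140.5782°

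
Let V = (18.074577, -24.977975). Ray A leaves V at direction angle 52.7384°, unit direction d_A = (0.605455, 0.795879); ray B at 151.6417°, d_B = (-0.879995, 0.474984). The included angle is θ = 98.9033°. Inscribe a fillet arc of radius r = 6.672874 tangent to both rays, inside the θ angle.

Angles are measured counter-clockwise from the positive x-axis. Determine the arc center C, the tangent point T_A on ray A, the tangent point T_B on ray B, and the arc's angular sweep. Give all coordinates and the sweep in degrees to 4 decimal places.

bisector direction at 102.1900° = (-0.211155,0.977453)
center distance |VC| = r/sin(θ/2) = 6.672874/sin(49.4517°) = 8.781742
C = V + |VC|·bis = (16.2203,-16.3942)
T_A = V + ((C−V)·d_A)·d_A = V + 5.7089·d_A = (21.5311,-20.4344)
T_B = V + ((C−V)·d_B)·d_B = V + 5.7089·d_B = (13.0508,-22.2663)
sweep = 180° − θ = 81.0967°

center=(16.2203,-16.3942) T_A=(21.5311,-20.4344) T_B=(13.0508,-22.2663) sweep=81.0967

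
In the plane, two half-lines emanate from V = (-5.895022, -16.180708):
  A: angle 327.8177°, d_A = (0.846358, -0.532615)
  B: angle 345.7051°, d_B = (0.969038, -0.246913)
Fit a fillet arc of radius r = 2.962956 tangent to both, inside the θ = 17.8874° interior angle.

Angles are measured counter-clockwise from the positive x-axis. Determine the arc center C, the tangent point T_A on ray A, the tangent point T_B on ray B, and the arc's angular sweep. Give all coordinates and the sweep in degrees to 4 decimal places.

center=(11.6175,-23.7006) T_A=(10.0394,-26.2083) T_B=(12.3491,-20.8294) sweep=162.1126

bisector direction at 336.7614° = (0.918870,-0.394561)
center distance |VC| = r/sin(θ/2) = 2.962956/sin(8.9437°) = 19.058808
C = V + |VC|·bis = (11.6175,-23.7006)
T_A = V + ((C−V)·d_A)·d_A = V + 18.8271·d_A = (10.0394,-26.2083)
T_B = V + ((C−V)·d_B)·d_B = V + 18.8271·d_B = (12.3491,-20.8294)
sweep = 180° − θ = 162.1126°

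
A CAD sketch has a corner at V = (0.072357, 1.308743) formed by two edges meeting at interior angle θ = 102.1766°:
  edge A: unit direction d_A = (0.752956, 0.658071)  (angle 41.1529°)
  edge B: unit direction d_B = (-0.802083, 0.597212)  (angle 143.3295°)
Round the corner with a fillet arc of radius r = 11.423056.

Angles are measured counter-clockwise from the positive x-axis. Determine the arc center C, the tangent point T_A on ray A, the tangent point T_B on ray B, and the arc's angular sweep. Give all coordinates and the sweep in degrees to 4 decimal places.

bisector direction at 92.2412° = (-0.039106,0.999235)
center distance |VC| = r/sin(θ/2) = 11.423056/sin(51.0883°) = 14.680423
C = V + |VC|·bis = (-0.5017,15.9779)
T_A = V + ((C−V)·d_A)·d_A = V + 9.2211·d_A = (7.0154,7.3769)
T_B = V + ((C−V)·d_B)·d_B = V + 9.2211·d_B = (-7.3237,6.8157)
sweep = 180° − θ = 77.8234°

center=(-0.5017,15.9779) T_A=(7.0154,7.3769) T_B=(-7.3237,6.8157) sweep=77.8234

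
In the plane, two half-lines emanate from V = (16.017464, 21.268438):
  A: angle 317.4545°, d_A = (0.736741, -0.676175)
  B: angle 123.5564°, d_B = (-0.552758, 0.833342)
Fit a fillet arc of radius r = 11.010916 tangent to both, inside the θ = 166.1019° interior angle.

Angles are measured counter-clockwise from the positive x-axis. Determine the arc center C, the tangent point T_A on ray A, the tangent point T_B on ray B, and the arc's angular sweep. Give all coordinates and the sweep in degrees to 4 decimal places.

bisector direction at 40.5054° = (0.760344,0.649520)
center distance |VC| = r/sin(θ/2) = 11.010916/sin(83.0510°) = 11.092399
C = V + |VC|·bis = (24.4515,28.4732)
T_A = V + ((C−V)·d_A)·d_A = V + 1.3420·d_A = (17.0062,20.3610)
T_B = V + ((C−V)·d_B)·d_B = V + 1.3420·d_B = (15.2756,22.3868)
sweep = 180° − θ = 13.8981°

center=(24.4515,28.4732) T_A=(17.0062,20.3610) T_B=(15.2756,22.3868) sweep=13.8981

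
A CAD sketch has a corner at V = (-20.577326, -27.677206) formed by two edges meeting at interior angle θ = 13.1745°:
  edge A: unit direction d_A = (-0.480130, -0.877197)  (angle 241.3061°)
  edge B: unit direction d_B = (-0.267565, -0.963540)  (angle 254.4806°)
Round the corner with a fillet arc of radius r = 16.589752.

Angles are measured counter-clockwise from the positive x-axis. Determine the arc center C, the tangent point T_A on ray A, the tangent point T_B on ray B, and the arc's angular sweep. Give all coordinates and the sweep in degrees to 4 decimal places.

bisector direction at 247.8934° = (-0.376332,-0.926485)
center distance |VC| = r/sin(θ/2) = 16.589752/sin(6.5873°) = 144.615734
C = V + |VC|·bis = (-75.0008,-161.6615)
T_A = V + ((C−V)·d_A)·d_A = V + 143.6610·d_A = (-89.5533,-153.6963)
T_B = V + ((C−V)·d_B)·d_B = V + 143.6610·d_B = (-59.0159,-166.1003)
sweep = 180° − θ = 166.8255°

center=(-75.0008,-161.6615) T_A=(-89.5533,-153.6963) T_B=(-59.0159,-166.1003) sweep=166.8255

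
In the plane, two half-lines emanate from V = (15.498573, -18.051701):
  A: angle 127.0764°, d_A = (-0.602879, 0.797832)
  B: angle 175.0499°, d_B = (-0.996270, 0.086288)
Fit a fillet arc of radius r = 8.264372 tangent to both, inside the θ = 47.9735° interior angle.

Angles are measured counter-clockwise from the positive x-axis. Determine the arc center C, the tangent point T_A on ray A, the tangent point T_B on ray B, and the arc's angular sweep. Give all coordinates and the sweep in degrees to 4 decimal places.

center=(-2.2927,-8.2155) T_A=(4.3009,-3.2330) T_B=(-3.0058,-16.4490) sweep=132.0265

bisector direction at 151.0632° = (-0.875154,0.483845)
center distance |VC| = r/sin(θ/2) = 8.264372/sin(23.9868°) = 20.329290
C = V + |VC|·bis = (-2.2927,-8.2155)
T_A = V + ((C−V)·d_A)·d_A = V + 18.5736·d_A = (4.3009,-3.2330)
T_B = V + ((C−V)·d_B)·d_B = V + 18.5736·d_B = (-3.0058,-16.4490)
sweep = 180° − θ = 132.0265°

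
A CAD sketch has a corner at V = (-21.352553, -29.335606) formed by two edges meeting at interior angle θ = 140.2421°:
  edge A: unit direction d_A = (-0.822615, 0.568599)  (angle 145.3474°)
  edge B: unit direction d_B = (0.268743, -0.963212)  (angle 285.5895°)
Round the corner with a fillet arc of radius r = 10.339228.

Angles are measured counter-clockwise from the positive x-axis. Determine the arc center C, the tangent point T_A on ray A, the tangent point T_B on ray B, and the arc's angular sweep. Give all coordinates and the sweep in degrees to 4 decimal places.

bisector direction at 215.4684° = (-0.814435,-0.580255)
center distance |VC| = r/sin(θ/2) = 10.339228/sin(70.1210°) = 10.994347
C = V + |VC|·bis = (-30.3067,-35.7151)
T_A = V + ((C−V)·d_A)·d_A = V + 3.7385·d_A = (-24.4279,-27.2099)
T_B = V + ((C−V)·d_B)·d_B = V + 3.7385·d_B = (-20.3479,-32.9365)
sweep = 180° − θ = 39.7579°

center=(-30.3067,-35.7151) T_A=(-24.4279,-27.2099) T_B=(-20.3479,-32.9365) sweep=39.7579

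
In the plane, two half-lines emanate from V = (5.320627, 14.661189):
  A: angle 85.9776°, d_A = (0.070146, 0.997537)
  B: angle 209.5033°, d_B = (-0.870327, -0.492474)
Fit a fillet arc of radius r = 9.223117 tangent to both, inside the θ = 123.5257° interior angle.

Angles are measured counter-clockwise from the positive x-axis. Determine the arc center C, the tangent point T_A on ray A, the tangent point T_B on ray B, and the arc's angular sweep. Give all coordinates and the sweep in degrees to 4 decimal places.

bisector direction at 147.7404° = (-0.845639,0.533755)
center distance |VC| = r/sin(θ/2) = 9.223117/sin(61.7629°) = 10.468955
C = V + |VC|·bis = (-3.5323,20.2491)
T_A = V + ((C−V)·d_A)·d_A = V + 4.9531·d_A = (5.6681,19.6021)
T_B = V + ((C−V)·d_B)·d_B = V + 4.9531·d_B = (1.0098,12.2219)
sweep = 180° − θ = 56.4743°

center=(-3.5323,20.2491) T_A=(5.6681,19.6021) T_B=(1.0098,12.2219) sweep=56.4743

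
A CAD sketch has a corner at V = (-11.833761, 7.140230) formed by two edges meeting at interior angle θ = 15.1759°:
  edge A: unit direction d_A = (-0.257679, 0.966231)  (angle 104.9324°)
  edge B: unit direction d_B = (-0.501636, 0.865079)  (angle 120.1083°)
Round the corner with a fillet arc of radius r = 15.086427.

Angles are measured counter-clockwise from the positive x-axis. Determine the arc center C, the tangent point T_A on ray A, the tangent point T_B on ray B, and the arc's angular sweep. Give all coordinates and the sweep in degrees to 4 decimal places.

bisector direction at 112.5203° = (-0.383012,0.923744)
center distance |VC| = r/sin(θ/2) = 15.086427/sin(7.5880°) = 114.249635
C = V + |VC|·bis = (-55.5927,112.6776)
T_A = V + ((C−V)·d_A)·d_A = V + 113.2492·d_A = (-41.0157,116.5651)
T_B = V + ((C−V)·d_B)·d_B = V + 113.2492·d_B = (-68.6436,105.1097)
sweep = 180° − θ = 164.8241°

center=(-55.5927,112.6776) T_A=(-41.0157,116.5651) T_B=(-68.6436,105.1097) sweep=164.8241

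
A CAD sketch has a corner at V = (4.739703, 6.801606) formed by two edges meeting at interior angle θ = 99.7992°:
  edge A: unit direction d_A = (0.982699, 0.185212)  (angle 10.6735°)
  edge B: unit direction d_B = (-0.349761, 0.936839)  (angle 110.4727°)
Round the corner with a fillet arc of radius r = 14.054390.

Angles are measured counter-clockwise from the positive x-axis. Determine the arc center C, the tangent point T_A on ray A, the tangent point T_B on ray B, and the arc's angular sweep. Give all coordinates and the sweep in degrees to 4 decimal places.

center=(13.7670,22.8048) T_A=(16.3700,8.9936) T_B=(0.6003,17.8892) sweep=80.2008

bisector direction at 60.5731° = (0.491313,0.870983)
center distance |VC| = r/sin(θ/2) = 14.054390/sin(49.8996°) = 18.373747
C = V + |VC|·bis = (13.7670,22.8048)
T_A = V + ((C−V)·d_A)·d_A = V + 11.8351·d_A = (16.3700,8.9936)
T_B = V + ((C−V)·d_B)·d_B = V + 11.8351·d_B = (0.6003,17.8892)
sweep = 180° − θ = 80.2008°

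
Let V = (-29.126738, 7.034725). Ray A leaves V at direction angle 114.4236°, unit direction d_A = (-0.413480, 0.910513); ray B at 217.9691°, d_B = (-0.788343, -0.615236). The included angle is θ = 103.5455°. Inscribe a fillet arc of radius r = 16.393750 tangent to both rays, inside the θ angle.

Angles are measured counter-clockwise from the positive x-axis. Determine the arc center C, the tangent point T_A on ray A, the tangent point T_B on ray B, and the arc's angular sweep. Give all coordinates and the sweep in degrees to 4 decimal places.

center=(-49.3928,12.0139) T_A=(-34.4661,18.7924) T_B=(-39.3068,-0.9100) sweep=76.4545

bisector direction at 166.1963° = (-0.971119,0.238595)
center distance |VC| = r/sin(θ/2) = 16.393750/sin(51.7728°) = 20.868799
C = V + |VC|·bis = (-49.3928,12.0139)
T_A = V + ((C−V)·d_A)·d_A = V + 12.9132·d_A = (-34.4661,18.7924)
T_B = V + ((C−V)·d_B)·d_B = V + 12.9132·d_B = (-39.3068,-0.9100)
sweep = 180° − θ = 76.4545°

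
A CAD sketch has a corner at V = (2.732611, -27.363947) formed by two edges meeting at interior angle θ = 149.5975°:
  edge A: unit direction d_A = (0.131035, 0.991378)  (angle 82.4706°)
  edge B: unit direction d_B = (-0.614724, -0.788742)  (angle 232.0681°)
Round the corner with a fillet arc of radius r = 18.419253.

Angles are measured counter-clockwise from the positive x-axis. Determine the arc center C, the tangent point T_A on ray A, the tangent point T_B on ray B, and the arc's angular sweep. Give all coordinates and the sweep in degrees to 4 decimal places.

center=(-14.8720,-19.9887) T_A=(3.3884,-22.4023) T_B=(-0.3440,-31.3115) sweep=30.4025

bisector direction at 157.2694° = (-0.922332,0.386399)
center distance |VC| = r/sin(θ/2) = 18.419253/sin(74.7987°) = 19.087096
C = V + |VC|·bis = (-14.8720,-19.9887)
T_A = V + ((C−V)·d_A)·d_A = V + 5.0048·d_A = (3.3884,-22.4023)
T_B = V + ((C−V)·d_B)·d_B = V + 5.0048·d_B = (-0.3440,-31.3115)
sweep = 180° − θ = 30.4025°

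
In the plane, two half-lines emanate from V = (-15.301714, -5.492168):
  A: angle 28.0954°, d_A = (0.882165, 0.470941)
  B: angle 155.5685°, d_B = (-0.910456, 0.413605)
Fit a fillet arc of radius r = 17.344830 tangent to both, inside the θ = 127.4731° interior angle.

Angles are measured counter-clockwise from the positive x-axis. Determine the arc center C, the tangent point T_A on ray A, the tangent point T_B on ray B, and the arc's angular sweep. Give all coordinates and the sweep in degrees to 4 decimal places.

bisector direction at 91.8320° = (-0.031968,0.999489)
center distance |VC| = r/sin(θ/2) = 17.344830/sin(63.7366°) = 19.341472
C = V + |VC|·bis = (-15.9200,13.8394)
T_A = V + ((C−V)·d_A)·d_A = V + 8.5586·d_A = (-7.7516,-1.4616)
T_B = V + ((C−V)·d_B)·d_B = V + 8.5586·d_B = (-23.0939,-1.9523)
sweep = 180° − θ = 52.5269°

center=(-15.9200,13.8394) T_A=(-7.7516,-1.4616) T_B=(-23.0939,-1.9523) sweep=52.5269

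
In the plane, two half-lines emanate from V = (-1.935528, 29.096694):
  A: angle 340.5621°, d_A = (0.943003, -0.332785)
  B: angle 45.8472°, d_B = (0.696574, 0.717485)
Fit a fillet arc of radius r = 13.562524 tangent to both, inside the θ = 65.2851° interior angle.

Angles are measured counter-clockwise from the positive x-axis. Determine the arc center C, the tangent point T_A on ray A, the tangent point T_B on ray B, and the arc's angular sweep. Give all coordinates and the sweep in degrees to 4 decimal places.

bisector direction at 13.2047° = (0.973560,0.228430)
center distance |VC| = r/sin(θ/2) = 13.562524/sin(32.6425°) = 25.143896
C = V + |VC|·bis = (22.5436,34.8403)
T_A = V + ((C−V)·d_A)·d_A = V + 21.1725·d_A = (18.0302,22.0508)
T_B = V + ((C−V)·d_B)·d_B = V + 21.1725·d_B = (12.8127,44.2876)
sweep = 180° − θ = 114.7149°

center=(22.5436,34.8403) T_A=(18.0302,22.0508) T_B=(12.8127,44.2876) sweep=114.7149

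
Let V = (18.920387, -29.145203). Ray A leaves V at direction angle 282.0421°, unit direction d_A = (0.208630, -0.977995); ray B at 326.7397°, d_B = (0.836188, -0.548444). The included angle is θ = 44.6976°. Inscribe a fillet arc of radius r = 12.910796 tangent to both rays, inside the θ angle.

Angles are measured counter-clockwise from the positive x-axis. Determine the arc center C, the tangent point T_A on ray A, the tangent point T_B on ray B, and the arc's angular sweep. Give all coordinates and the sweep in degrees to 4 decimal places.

bisector direction at 304.3909° = (0.564836,-0.825203)
center distance |VC| = r/sin(θ/2) = 12.910796/sin(22.3488°) = 33.953973
C = V + |VC|·bis = (38.0988,-57.1641)
T_A = V + ((C−V)·d_A)·d_A = V + 31.4036·d_A = (25.4721,-59.8577)
T_B = V + ((C−V)·d_B)·d_B = V + 31.4036·d_B = (45.1797,-46.3683)
sweep = 180° − θ = 135.3024°

center=(38.0988,-57.1641) T_A=(25.4721,-59.8577) T_B=(45.1797,-46.3683) sweep=135.3024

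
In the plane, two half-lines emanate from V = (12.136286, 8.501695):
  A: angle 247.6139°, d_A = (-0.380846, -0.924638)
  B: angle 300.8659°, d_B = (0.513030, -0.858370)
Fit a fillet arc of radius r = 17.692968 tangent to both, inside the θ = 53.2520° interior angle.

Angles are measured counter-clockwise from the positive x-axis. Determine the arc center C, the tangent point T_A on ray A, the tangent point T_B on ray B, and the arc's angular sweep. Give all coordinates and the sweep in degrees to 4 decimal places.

center=(15.0551,-30.8690) T_A=(-1.3045,-24.1307) T_B=(30.2422,-21.7919) sweep=126.7480

bisector direction at 274.2399° = (0.073933,-0.997263)
center distance |VC| = r/sin(θ/2) = 17.692968/sin(26.6260°) = 39.478710
C = V + |VC|·bis = (15.0551,-30.8690)
T_A = V + ((C−V)·d_A)·d_A = V + 35.2920·d_A = (-1.3045,-24.1307)
T_B = V + ((C−V)·d_B)·d_B = V + 35.2920·d_B = (30.2422,-21.7919)
sweep = 180° − θ = 126.7480°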